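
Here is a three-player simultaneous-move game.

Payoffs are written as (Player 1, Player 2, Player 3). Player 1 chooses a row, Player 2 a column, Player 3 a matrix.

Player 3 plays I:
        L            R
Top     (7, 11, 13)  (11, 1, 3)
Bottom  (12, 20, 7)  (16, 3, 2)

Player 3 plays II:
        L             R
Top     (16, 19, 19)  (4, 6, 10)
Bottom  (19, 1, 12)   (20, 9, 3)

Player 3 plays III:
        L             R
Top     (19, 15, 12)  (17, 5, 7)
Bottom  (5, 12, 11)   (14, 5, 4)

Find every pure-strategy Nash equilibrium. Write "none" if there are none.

(Top, L, I): Player 1 can switch to Bottom (7 → 12). Not NE.
(Top, L, II): Player 1 can switch to Bottom (16 → 19). Not NE.
(Top, L, III): Player 3 can switch to I (12 → 13). Not NE.
(Top, R, I): Player 1 can switch to Bottom (11 → 16). Not NE.
(Top, R, II): Player 1 can switch to Bottom (4 → 20). Not NE.
(Top, R, III): Player 2 can switch to L (5 → 15). Not NE.
(Bottom, L, I): Player 3 can switch to II (7 → 12). Not NE.
(Bottom, L, II): Player 2 can switch to R (1 → 9). Not NE.
(Bottom, L, III): Player 1 can switch to Top (5 → 19). Not NE.
(Bottom, R, I): Player 2 can switch to L (3 → 20). Not NE.
(Bottom, R, II): Player 3 can switch to III (3 → 4). Not NE.
(Bottom, R, III): Player 1 can switch to Top (14 → 17). Not NE.

No pure-strategy Nash equilibrium.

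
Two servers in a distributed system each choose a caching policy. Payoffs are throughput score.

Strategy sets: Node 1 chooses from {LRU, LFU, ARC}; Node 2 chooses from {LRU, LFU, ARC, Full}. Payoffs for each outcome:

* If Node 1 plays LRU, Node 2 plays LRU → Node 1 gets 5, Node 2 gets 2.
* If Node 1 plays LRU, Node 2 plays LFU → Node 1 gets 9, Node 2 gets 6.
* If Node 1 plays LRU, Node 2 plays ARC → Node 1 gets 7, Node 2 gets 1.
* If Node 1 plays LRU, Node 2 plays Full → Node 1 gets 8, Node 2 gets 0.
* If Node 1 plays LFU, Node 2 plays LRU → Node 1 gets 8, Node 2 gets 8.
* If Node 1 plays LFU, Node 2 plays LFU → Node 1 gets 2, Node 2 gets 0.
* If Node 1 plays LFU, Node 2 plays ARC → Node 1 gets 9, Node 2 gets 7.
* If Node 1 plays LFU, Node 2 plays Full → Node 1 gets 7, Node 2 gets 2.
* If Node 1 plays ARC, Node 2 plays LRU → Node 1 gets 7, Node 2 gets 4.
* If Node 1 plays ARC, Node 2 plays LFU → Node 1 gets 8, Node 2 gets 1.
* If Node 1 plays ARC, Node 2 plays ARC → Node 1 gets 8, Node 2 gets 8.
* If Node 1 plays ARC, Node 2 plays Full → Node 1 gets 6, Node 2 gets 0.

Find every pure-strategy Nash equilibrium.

(LRU, LFU); (LFU, LRU)

Node 1 against LRU: payoffs 5, 8, 7 → best response LFU.
Node 1 against LFU: payoffs 9, 2, 8 → best response LRU.
Node 1 against ARC: payoffs 7, 9, 8 → best response LFU.
Node 1 against Full: payoffs 8, 7, 6 → best response LRU.
Node 2 against LRU: payoffs 2, 6, 1, 0 → best response LFU.
Node 2 against LFU: payoffs 8, 0, 7, 2 → best response LRU.
Node 2 against ARC: payoffs 4, 1, 8, 0 → best response ARC.
Mutual best responses: (LRU, LFU); (LFU, LRU).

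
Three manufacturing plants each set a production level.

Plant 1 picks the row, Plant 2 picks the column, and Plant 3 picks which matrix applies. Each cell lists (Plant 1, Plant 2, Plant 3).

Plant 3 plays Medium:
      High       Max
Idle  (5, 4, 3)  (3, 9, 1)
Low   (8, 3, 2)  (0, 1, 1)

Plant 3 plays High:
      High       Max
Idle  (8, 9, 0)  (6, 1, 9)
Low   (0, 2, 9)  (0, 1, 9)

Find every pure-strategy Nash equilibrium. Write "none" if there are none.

No pure-strategy Nash equilibrium.

Check each profile: it is a Nash equilibrium iff no player can strictly gain by switching unilaterally.
(Idle, High, Medium): Plant 1 can switch to Low (5 → 8). Not NE.
(Idle, High, High): Plant 3 can switch to Medium (0 → 3). Not NE.
(Idle, Max, Medium): Plant 3 can switch to High (1 → 9). Not NE.
(Idle, Max, High): Plant 2 can switch to High (1 → 9). Not NE.
(Low, High, Medium): Plant 3 can switch to High (2 → 9). Not NE.
(Low, High, High): Plant 1 can switch to Idle (0 → 8). Not NE.
(Low, Max, Medium): Plant 1 can switch to Idle (0 → 3). Not NE.
(Low, Max, High): Plant 1 can switch to Idle (0 → 6). Not NE.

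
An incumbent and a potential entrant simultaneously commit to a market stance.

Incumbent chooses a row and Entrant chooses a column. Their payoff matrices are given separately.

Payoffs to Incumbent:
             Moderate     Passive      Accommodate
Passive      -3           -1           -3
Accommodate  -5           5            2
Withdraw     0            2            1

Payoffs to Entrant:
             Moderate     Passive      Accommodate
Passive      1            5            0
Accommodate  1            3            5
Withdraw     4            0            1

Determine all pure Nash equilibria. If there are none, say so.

Check each profile: it is a Nash equilibrium iff no player can strictly gain by switching unilaterally.
(Passive, Moderate): Incumbent can switch to Withdraw (-3 → 0). Not NE.
(Passive, Passive): Incumbent can switch to Accommodate (-1 → 5). Not NE.
(Passive, Accommodate): Incumbent can switch to Accommodate (-3 → 2). Not NE.
(Accommodate, Moderate): Incumbent can switch to Passive (-5 → -3). Not NE.
(Accommodate, Passive): Entrant can switch to Accommodate (3 → 5). Not NE.
(Accommodate, Accommodate): Incumbent gets 2, best alternative 1; Entrant gets 5, best alternative 3. No profitable deviation — NE.
(Withdraw, Moderate): Incumbent gets 0, best alternative -3; Entrant gets 4, best alternative 1. No profitable deviation — NE.
(Withdraw, Passive): Incumbent can switch to Accommodate (2 → 5). Not NE.
(The remaining 1 profile has a profitable deviation by the same check.)

The pure Nash equilibria are (Accommodate, Accommodate) and (Withdraw, Moderate).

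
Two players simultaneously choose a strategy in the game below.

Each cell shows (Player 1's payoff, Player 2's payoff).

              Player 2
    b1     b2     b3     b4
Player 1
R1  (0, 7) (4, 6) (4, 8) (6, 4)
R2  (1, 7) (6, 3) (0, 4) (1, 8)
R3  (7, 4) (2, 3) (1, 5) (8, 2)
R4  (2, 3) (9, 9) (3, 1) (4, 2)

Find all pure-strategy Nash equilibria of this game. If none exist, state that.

(R1, b3), (R4, b2)

Player 1 against b1: payoffs 0, 1, 7, 2 → best response R3.
Player 1 against b2: payoffs 4, 6, 2, 9 → best response R4.
Player 1 against b3: payoffs 4, 0, 1, 3 → best response R1.
Player 1 against b4: payoffs 6, 1, 8, 4 → best response R3.
Player 2 against R1: payoffs 7, 6, 8, 4 → best response b3.
Player 2 against R2: payoffs 7, 3, 4, 8 → best response b4.
Player 2 against R3: payoffs 4, 3, 5, 2 → best response b3.
Player 2 against R4: payoffs 3, 9, 1, 2 → best response b2.
Mutual best responses: (R1, b3); (R4, b2).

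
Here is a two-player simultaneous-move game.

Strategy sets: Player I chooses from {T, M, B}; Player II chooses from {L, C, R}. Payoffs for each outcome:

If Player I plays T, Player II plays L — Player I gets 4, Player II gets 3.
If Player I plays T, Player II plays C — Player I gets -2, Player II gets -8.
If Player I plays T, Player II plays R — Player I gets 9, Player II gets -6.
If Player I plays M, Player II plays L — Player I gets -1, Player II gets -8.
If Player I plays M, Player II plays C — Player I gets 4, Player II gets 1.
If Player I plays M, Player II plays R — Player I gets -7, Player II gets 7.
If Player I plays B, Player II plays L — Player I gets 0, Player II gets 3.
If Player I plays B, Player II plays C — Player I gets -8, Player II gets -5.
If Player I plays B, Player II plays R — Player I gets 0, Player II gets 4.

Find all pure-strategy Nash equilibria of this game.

Player I against L: payoffs 4, -1, 0 → best response T.
Player I against C: payoffs -2, 4, -8 → best response M.
Player I against R: payoffs 9, -7, 0 → best response T.
Player II against T: payoffs 3, -8, -6 → best response L.
Player II against M: payoffs -8, 1, 7 → best response R.
Player II against B: payoffs 3, -5, 4 → best response R.
Mutual best responses: (T, L).

The unique pure-strategy Nash equilibrium is (T, L).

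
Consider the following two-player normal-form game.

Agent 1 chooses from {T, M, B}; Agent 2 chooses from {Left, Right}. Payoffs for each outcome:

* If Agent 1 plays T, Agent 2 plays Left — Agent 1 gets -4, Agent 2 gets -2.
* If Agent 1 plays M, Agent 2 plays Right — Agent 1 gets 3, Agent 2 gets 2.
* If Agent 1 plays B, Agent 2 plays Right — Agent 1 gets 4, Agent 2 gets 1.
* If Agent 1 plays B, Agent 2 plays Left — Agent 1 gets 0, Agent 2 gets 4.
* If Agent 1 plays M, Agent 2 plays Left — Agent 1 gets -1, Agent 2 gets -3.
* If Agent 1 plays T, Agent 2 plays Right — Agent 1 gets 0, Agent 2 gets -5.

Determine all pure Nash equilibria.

Pure NE: (B, Left)

(T, Left): Agent 1 can switch to M (-4 → -1). Not NE.
(T, Right): Agent 1 can switch to M (0 → 3). Not NE.
(M, Left): Agent 1 can switch to B (-1 → 0). Not NE.
(M, Right): Agent 1 can switch to B (3 → 4). Not NE.
(B, Left): Agent 1 gets 0, best alternative -1; Agent 2 gets 4, best alternative 1. No profitable deviation — NE.
(B, Right): Agent 2 can switch to Left (1 → 4). Not NE.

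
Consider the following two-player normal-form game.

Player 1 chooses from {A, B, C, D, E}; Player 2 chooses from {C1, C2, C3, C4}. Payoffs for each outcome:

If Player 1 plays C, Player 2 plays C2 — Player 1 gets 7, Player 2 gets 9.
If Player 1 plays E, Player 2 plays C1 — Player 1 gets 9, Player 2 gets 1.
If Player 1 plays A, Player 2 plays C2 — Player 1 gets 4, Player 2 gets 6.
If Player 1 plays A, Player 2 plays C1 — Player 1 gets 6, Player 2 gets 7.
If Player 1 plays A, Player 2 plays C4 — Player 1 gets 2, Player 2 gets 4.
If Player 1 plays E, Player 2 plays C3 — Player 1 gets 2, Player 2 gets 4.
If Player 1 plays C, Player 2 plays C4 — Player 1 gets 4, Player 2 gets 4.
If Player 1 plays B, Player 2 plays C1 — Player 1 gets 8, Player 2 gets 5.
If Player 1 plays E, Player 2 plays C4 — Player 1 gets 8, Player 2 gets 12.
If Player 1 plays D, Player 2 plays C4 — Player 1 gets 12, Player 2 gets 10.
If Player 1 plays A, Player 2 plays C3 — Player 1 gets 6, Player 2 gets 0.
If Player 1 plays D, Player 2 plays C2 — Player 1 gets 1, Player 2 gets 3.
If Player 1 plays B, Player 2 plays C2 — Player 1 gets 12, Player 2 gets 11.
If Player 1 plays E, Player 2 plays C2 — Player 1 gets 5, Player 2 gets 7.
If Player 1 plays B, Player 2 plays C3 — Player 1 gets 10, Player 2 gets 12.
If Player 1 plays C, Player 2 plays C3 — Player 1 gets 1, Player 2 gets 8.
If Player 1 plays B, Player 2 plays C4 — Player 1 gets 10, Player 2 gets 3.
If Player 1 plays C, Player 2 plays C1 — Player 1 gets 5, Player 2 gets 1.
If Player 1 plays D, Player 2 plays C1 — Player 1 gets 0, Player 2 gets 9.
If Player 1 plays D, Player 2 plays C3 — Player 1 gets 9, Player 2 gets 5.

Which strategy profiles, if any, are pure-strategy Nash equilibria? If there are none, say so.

Player 1 against C1: payoffs 6, 8, 5, 0, 9 → best response E.
Player 1 against C2: payoffs 4, 12, 7, 1, 5 → best response B.
Player 1 against C3: payoffs 6, 10, 1, 9, 2 → best response B.
Player 1 against C4: payoffs 2, 10, 4, 12, 8 → best response D.
Player 2 against A: payoffs 7, 6, 0, 4 → best response C1.
Player 2 against B: payoffs 5, 11, 12, 3 → best response C3.
Player 2 against C: payoffs 1, 9, 8, 4 → best response C2.
Player 2 against D: payoffs 9, 3, 5, 10 → best response C4.
Player 2 against E: payoffs 1, 7, 4, 12 → best response C4.
Mutual best responses: (B, C3); (D, C4).

Pure-strategy Nash equilibria: (B, C3) and (D, C4)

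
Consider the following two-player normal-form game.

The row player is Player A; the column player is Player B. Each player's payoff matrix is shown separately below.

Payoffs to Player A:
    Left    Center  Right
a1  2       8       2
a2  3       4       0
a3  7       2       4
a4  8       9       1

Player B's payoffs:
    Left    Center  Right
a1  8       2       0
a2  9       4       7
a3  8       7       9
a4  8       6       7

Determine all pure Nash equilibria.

Pure-strategy Nash equilibria: (a3, Right); (a4, Left)

Mark each player's best response to every combination of opponents' strategies; a profile where every player is best-responding is a pure Nash equilibrium.
Player A against Left: payoffs 2, 3, 7, 8 → best response a4.
Player A against Center: payoffs 8, 4, 2, 9 → best response a4.
Player A against Right: payoffs 2, 0, 4, 1 → best response a3.
Player B against a1: payoffs 8, 2, 0 → best response Left.
Player B against a2: payoffs 9, 4, 7 → best response Left.
Player B against a3: payoffs 8, 7, 9 → best response Right.
Player B against a4: payoffs 8, 6, 7 → best response Left.
Mutual best responses: (a3, Right); (a4, Left).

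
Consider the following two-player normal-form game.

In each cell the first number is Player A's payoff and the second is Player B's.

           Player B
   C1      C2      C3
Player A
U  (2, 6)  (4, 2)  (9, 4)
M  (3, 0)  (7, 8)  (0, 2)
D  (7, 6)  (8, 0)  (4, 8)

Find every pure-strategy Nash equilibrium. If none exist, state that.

No pure-strategy Nash equilibrium.

(U, C1): Player A can switch to M (2 → 3). Not NE.
(U, C2): Player A can switch to M (4 → 7). Not NE.
(U, C3): Player B can switch to C1 (4 → 6). Not NE.
(M, C1): Player A can switch to D (3 → 7). Not NE.
(M, C2): Player A can switch to D (7 → 8). Not NE.
(M, C3): Player A can switch to U (0 → 9). Not NE.
(D, C1): Player B can switch to C3 (6 → 8). Not NE.
(D, C2): Player B can switch to C1 (0 → 6). Not NE.
(D, C3): Player A can switch to U (4 → 9). Not NE.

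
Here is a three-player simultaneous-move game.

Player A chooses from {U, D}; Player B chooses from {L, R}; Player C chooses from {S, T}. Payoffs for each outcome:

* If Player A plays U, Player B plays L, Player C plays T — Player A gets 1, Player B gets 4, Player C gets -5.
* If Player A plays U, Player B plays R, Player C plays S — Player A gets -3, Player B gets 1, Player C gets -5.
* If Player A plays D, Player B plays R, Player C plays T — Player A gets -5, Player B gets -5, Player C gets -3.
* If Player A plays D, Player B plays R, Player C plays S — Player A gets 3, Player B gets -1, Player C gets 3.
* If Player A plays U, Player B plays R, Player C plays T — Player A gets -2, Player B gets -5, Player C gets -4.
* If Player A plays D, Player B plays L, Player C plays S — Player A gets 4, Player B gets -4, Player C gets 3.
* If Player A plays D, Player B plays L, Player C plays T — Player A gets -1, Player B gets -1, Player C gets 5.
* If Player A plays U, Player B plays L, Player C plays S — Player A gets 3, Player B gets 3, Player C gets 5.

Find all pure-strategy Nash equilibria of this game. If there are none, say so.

The unique pure-strategy Nash equilibrium is (D, R, S).

Player A against (L, S): payoffs 3, 4 → best response D.
Player A against (L, T): payoffs 1, -1 → best response U.
Player A against (R, S): payoffs -3, 3 → best response D.
Player A against (R, T): payoffs -2, -5 → best response U.
Player B against (U, S): payoffs 3, 1 → best response L.
Player B against (U, T): payoffs 4, -5 → best response L.
Player B against (D, S): payoffs -4, -1 → best response R.
Player B against (D, T): payoffs -1, -5 → best response L.
Player C against (U, L): payoffs 5, -5 → best response S.
Player C against (U, R): payoffs -5, -4 → best response T.
Player C against (D, L): payoffs 3, 5 → best response T.
Player C against (D, R): payoffs 3, -3 → best response S.
Mutual best responses: (D, R, S).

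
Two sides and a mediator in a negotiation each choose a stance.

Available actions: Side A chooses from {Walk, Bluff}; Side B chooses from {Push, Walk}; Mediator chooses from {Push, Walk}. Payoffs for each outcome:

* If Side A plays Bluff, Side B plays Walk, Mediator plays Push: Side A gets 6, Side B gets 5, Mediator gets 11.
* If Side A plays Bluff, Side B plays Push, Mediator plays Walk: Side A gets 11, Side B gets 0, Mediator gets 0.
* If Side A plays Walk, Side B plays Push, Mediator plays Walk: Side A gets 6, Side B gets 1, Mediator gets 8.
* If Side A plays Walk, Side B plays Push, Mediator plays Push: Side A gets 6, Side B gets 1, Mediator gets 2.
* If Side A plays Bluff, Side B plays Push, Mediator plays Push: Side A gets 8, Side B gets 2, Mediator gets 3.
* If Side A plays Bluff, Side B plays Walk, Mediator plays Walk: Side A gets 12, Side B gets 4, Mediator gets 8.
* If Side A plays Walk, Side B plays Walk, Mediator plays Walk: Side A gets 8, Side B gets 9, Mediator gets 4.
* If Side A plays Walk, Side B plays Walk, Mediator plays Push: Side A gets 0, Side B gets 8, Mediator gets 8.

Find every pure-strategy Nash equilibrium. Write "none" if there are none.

Pure NE: (Bluff, Walk, Push)

(Walk, Push, Push): Side A can switch to Bluff (6 → 8). Not NE.
(Walk, Push, Walk): Side A can switch to Bluff (6 → 11). Not NE.
(Walk, Walk, Push): Side A can switch to Bluff (0 → 6). Not NE.
(Walk, Walk, Walk): Side A can switch to Bluff (8 → 12). Not NE.
(Bluff, Push, Push): Side B can switch to Walk (2 → 5). Not NE.
(Bluff, Push, Walk): Side B can switch to Walk (0 → 4). Not NE.
(Bluff, Walk, Push): Side A gets 6, best alternative 0; Side B gets 5, best alternative 2; Mediator gets 11, best alternative 8. No profitable deviation — NE.
(Bluff, Walk, Walk): Mediator can switch to Push (8 → 11). Not NE.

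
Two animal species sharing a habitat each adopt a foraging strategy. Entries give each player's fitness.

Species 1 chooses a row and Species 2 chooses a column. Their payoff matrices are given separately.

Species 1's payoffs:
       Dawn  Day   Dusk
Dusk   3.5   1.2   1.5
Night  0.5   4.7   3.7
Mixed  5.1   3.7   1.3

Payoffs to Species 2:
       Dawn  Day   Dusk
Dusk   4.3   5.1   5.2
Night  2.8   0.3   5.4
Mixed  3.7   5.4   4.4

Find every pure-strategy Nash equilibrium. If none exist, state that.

(Dusk, Dawn): Species 1 can switch to Mixed (3.5 → 5.1). Not NE.
(Dusk, Day): Species 1 can switch to Night (1.2 → 4.7). Not NE.
(Dusk, Dusk): Species 1 can switch to Night (1.5 → 3.7). Not NE.
(Night, Dawn): Species 1 can switch to Dusk (0.5 → 3.5). Not NE.
(Night, Day): Species 2 can switch to Dawn (0.3 → 2.8). Not NE.
(Night, Dusk): Species 1 gets 3.7, best alternative 1.5; Species 2 gets 5.4, best alternative 2.8. No profitable deviation — NE.
(Mixed, Dawn): Species 2 can switch to Day (3.7 → 5.4). Not NE.
(Mixed, Day): Species 1 can switch to Night (3.7 → 4.7). Not NE.
(Mixed, Dusk): Species 1 can switch to Dusk (1.3 → 1.5). Not NE.

Pure NE: (Night, Dusk)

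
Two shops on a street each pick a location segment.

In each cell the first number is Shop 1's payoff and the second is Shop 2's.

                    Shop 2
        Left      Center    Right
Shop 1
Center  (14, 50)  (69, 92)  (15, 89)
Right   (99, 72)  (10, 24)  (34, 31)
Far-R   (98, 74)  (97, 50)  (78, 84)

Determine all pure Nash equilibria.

The pure Nash equilibria are (Right, Left), (Far-R, Right).

(Center, Left): Shop 1 can switch to Right (14 → 99). Not NE.
(Center, Center): Shop 1 can switch to Far-R (69 → 97). Not NE.
(Center, Right): Shop 1 can switch to Right (15 → 34). Not NE.
(Right, Left): Shop 1 gets 99, best alternative 98; Shop 2 gets 72, best alternative 31. No profitable deviation — NE.
(Right, Center): Shop 1 can switch to Center (10 → 69). Not NE.
(Right, Right): Shop 1 can switch to Far-R (34 → 78). Not NE.
(Far-R, Left): Shop 1 can switch to Right (98 → 99). Not NE.
(Far-R, Center): Shop 2 can switch to Left (50 → 74). Not NE.
(Far-R, Right): Shop 1 gets 78, best alternative 34; Shop 2 gets 84, best alternative 74. No profitable deviation — NE.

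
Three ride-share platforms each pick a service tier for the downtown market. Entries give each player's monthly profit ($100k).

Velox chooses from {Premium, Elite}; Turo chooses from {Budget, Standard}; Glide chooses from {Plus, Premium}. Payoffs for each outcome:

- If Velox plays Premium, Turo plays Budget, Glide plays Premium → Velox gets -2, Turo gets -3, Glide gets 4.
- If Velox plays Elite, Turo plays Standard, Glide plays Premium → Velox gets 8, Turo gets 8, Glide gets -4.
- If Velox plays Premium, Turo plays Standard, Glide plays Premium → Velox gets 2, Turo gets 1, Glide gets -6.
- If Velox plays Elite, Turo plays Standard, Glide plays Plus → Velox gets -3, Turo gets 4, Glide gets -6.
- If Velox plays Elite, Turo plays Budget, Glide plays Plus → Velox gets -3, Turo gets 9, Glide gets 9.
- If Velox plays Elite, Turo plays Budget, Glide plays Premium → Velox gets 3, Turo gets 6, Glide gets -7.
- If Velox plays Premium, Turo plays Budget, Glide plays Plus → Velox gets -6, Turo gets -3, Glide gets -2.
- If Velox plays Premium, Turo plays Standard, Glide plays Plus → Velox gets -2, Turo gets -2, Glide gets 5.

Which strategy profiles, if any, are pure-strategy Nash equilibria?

The pure Nash equilibria are (Premium, Standard, Plus); (Elite, Budget, Plus); (Elite, Standard, Premium).

(Premium, Budget, Plus): Velox can switch to Elite (-6 → -3). Not NE.
(Premium, Budget, Premium): Velox can switch to Elite (-2 → 3). Not NE.
(Premium, Standard, Plus): Velox gets -2, best alternative -3; Turo gets -2, best alternative -3; Glide gets 5, best alternative -6. No profitable deviation — NE.
(Premium, Standard, Premium): Velox can switch to Elite (2 → 8). Not NE.
(Elite, Budget, Plus): Velox gets -3, best alternative -6; Turo gets 9, best alternative 4; Glide gets 9, best alternative -7. No profitable deviation — NE.
(Elite, Budget, Premium): Turo can switch to Standard (6 → 8). Not NE.
(Elite, Standard, Plus): Velox can switch to Premium (-3 → -2). Not NE.
(Elite, Standard, Premium): Velox gets 8, best alternative 2; Turo gets 8, best alternative 6; Glide gets -4, best alternative -6. No profitable deviation — NE.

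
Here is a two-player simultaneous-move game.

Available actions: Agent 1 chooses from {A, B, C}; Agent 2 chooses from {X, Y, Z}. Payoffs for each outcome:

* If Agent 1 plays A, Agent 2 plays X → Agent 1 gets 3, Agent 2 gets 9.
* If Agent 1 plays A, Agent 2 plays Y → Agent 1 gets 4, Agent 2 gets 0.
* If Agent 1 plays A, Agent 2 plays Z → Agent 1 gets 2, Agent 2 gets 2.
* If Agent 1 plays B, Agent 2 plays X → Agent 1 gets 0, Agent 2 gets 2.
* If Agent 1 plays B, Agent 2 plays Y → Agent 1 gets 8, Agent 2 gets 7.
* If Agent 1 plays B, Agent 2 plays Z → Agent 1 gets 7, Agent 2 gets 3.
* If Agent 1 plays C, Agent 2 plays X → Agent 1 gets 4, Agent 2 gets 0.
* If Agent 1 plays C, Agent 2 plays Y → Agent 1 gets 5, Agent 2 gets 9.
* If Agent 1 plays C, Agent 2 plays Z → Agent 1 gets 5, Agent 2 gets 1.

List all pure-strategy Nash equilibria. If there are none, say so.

The unique pure-strategy Nash equilibrium is (B, Y).

(A, X): Agent 1 can switch to C (3 → 4). Not NE.
(A, Y): Agent 1 can switch to B (4 → 8). Not NE.
(A, Z): Agent 1 can switch to B (2 → 7). Not NE.
(B, X): Agent 1 can switch to A (0 → 3). Not NE.
(B, Y): Agent 1 gets 8, best alternative 5; Agent 2 gets 7, best alternative 3. No profitable deviation — NE.
(B, Z): Agent 2 can switch to Y (3 → 7). Not NE.
(C, X): Agent 2 can switch to Y (0 → 9). Not NE.
(C, Y): Agent 1 can switch to B (5 → 8). Not NE.
(C, Z): Agent 1 can switch to B (5 → 7). Not NE.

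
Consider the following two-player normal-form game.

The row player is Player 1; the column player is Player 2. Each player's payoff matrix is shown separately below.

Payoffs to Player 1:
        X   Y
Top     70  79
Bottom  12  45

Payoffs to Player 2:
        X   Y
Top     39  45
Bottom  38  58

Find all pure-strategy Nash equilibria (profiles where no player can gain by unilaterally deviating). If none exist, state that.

(Top, X): Player 2 can switch to Y (39 → 45). Not NE.
(Top, Y): Player 1 gets 79, best alternative 45; Player 2 gets 45, best alternative 39. No profitable deviation — NE.
(Bottom, X): Player 1 can switch to Top (12 → 70). Not NE.
(Bottom, Y): Player 1 can switch to Top (45 → 79). Not NE.

The unique pure-strategy Nash equilibrium is (Top, Y).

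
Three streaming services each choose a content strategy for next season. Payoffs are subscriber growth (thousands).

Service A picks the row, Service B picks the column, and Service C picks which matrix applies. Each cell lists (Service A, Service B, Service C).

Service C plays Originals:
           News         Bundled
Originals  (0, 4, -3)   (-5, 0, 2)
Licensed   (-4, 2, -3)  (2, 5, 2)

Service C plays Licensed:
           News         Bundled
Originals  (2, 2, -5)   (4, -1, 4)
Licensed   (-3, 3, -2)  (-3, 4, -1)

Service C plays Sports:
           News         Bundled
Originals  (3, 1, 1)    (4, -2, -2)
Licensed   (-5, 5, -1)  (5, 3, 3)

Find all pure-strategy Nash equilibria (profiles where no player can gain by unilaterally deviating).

Pure NE: (Originals, News, Sports)

Mark each player's best response to every combination of opponents' strategies; a profile where every player is best-responding is a pure Nash equilibrium.
Service A against (News, Originals): payoffs 0, -4 → best response Originals.
Service A against (News, Licensed): payoffs 2, -3 → best response Originals.
Service A against (News, Sports): payoffs 3, -5 → best response Originals.
Service A against (Bundled, Originals): payoffs -5, 2 → best response Licensed.
Service A against (Bundled, Licensed): payoffs 4, -3 → best response Originals.
Service A against (Bundled, Sports): payoffs 4, 5 → best response Licensed.
Service B against (Originals, Originals): payoffs 4, 0 → best response News.
Service B against (Originals, Licensed): payoffs 2, -1 → best response News.
Service B against (Originals, Sports): payoffs 1, -2 → best response News.
Service B against (Licensed, Originals): payoffs 2, 5 → best response Bundled.
Service B against (Licensed, Licensed): payoffs 3, 4 → best response Bundled.
Service B against (Licensed, Sports): payoffs 5, 3 → best response News.
Service C against (Originals, News): payoffs -3, -5, 1 → best response Sports.
Service C against (Originals, Bundled): payoffs 2, 4, -2 → best response Licensed.
Service C against (Licensed, News): payoffs -3, -2, -1 → best response Sports.
Service C against (Licensed, Bundled): payoffs 2, -1, 3 → best response Sports.
Mutual best responses: (Originals, News, Sports).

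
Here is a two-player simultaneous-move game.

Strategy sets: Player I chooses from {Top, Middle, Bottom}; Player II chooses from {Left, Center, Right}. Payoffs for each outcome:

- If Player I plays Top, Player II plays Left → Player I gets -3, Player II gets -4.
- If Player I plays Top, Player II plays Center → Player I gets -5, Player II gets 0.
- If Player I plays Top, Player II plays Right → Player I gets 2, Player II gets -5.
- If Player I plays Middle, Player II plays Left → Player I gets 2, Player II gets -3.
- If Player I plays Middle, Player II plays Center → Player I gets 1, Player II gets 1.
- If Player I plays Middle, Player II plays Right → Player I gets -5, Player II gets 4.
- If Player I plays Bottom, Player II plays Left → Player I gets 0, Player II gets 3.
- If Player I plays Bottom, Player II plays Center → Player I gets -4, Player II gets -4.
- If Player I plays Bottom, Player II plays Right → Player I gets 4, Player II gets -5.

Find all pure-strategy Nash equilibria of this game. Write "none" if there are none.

This game has no pure Nash equilibrium.

Mark each player's best response to every combination of opponents' strategies; a profile where every player is best-responding is a pure Nash equilibrium.
Player I against Left: payoffs -3, 2, 0 → best response Middle.
Player I against Center: payoffs -5, 1, -4 → best response Middle.
Player I against Right: payoffs 2, -5, 4 → best response Bottom.
Player II against Top: payoffs -4, 0, -5 → best response Center.
Player II against Middle: payoffs -3, 1, 4 → best response Right.
Player II against Bottom: payoffs 3, -4, -5 → best response Left.
No profile is a mutual best response for all players.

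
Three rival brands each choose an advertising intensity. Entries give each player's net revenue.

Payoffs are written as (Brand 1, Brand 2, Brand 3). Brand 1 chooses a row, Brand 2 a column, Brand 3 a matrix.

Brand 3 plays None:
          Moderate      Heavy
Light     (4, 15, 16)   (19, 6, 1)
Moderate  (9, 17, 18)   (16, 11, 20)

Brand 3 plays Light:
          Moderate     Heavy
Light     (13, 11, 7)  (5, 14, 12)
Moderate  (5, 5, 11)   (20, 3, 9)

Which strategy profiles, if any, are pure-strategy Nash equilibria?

(Light, Moderate, None): Brand 1 can switch to Moderate (4 → 9). Not NE.
(Light, Moderate, Light): Brand 2 can switch to Heavy (11 → 14). Not NE.
(Light, Heavy, None): Brand 2 can switch to Moderate (6 → 15). Not NE.
(Light, Heavy, Light): Brand 1 can switch to Moderate (5 → 20). Not NE.
(Moderate, Moderate, None): Brand 1 gets 9, best alternative 4; Brand 2 gets 17, best alternative 11; Brand 3 gets 18, best alternative 11. No profitable deviation — NE.
(Moderate, Moderate, Light): Brand 1 can switch to Light (5 → 13). Not NE.
(Moderate, Heavy, None): Brand 1 can switch to Light (16 → 19). Not NE.
(The remaining 1 profile has a profitable deviation by the same check.)

Pure NE: (Moderate, Moderate, None)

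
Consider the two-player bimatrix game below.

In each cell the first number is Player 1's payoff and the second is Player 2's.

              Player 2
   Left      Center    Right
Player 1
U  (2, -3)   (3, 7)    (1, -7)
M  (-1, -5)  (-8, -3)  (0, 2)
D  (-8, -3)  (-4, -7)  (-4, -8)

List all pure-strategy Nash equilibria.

Player 1 against Left: payoffs 2, -1, -8 → best response U.
Player 1 against Center: payoffs 3, -8, -4 → best response U.
Player 1 against Right: payoffs 1, 0, -4 → best response U.
Player 2 against U: payoffs -3, 7, -7 → best response Center.
Player 2 against M: payoffs -5, -3, 2 → best response Right.
Player 2 against D: payoffs -3, -7, -8 → best response Left.
Mutual best responses: (U, Center).

(U, Center)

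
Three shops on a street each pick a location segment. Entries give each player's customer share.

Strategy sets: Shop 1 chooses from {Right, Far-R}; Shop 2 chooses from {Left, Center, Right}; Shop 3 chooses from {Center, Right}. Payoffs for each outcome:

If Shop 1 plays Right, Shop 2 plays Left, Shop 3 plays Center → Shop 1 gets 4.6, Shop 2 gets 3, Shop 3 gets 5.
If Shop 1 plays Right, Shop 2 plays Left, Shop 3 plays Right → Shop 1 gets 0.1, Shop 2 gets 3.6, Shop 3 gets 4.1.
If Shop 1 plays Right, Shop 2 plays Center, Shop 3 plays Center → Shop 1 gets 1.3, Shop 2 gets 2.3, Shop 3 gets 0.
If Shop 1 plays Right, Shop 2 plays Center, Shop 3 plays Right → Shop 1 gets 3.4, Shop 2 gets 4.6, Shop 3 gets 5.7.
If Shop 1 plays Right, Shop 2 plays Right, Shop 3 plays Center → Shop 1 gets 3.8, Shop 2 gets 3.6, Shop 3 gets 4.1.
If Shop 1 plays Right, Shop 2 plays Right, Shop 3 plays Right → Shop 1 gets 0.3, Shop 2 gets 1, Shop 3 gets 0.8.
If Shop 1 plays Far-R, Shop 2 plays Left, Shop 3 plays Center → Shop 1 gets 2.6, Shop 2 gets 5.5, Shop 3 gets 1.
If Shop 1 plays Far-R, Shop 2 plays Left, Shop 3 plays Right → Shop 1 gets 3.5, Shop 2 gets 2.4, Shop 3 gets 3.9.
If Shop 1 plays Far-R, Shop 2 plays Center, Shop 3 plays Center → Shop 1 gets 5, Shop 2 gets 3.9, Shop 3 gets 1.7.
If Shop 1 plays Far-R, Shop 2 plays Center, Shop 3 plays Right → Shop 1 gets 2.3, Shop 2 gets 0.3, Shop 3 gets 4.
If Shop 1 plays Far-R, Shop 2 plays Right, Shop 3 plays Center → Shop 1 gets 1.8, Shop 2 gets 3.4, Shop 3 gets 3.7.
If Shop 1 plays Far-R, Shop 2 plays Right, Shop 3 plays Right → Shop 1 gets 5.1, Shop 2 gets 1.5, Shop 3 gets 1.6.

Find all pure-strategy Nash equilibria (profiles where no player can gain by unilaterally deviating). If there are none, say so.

Shop 1 against (Left, Center): payoffs 4.6, 2.6 → best response Right.
Shop 1 against (Left, Right): payoffs 0.1, 3.5 → best response Far-R.
Shop 1 against (Center, Center): payoffs 1.3, 5 → best response Far-R.
Shop 1 against (Center, Right): payoffs 3.4, 2.3 → best response Right.
Shop 1 against (Right, Center): payoffs 3.8, 1.8 → best response Right.
Shop 1 against (Right, Right): payoffs 0.3, 5.1 → best response Far-R.
Shop 2 against (Right, Center): payoffs 3, 2.3, 3.6 → best response Right.
Shop 2 against (Right, Right): payoffs 3.6, 4.6, 1 → best response Center.
Shop 2 against (Far-R, Center): payoffs 5.5, 3.9, 3.4 → best response Left.
Shop 2 against (Far-R, Right): payoffs 2.4, 0.3, 1.5 → best response Left.
Shop 3 against (Right, Left): payoffs 5, 4.1 → best response Center.
Shop 3 against (Right, Center): payoffs 0, 5.7 → best response Right.
Shop 3 against (Right, Right): payoffs 4.1, 0.8 → best response Center.
Shop 3 against (Far-R, Left): payoffs 1, 3.9 → best response Right.
Shop 3 against (Far-R, Center): payoffs 1.7, 4 → best response Right.
Shop 3 against (Far-R, Right): payoffs 3.7, 1.6 → best response Center.
Mutual best responses: (Right, Center, Right); (Right, Right, Center); (Far-R, Left, Right).

The pure Nash equilibria are (Right, Center, Right) and (Right, Right, Center) and (Far-R, Left, Right).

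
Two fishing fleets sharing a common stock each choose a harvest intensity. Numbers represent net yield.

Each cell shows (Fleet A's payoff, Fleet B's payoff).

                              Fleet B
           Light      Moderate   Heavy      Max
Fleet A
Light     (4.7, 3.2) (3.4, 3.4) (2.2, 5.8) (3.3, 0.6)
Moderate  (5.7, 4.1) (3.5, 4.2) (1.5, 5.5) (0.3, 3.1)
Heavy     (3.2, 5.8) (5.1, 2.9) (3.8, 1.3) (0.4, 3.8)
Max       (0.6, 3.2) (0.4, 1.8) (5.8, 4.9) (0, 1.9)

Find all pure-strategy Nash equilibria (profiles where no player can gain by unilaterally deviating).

(Light, Light): Fleet A can switch to Moderate (4.7 → 5.7). Not NE.
(Light, Moderate): Fleet A can switch to Moderate (3.4 → 3.5). Not NE.
(Light, Heavy): Fleet A can switch to Heavy (2.2 → 3.8). Not NE.
(Light, Max): Fleet B can switch to Light (0.6 → 3.2). Not NE.
(Moderate, Light): Fleet B can switch to Moderate (4.1 → 4.2). Not NE.
(Moderate, Moderate): Fleet A can switch to Heavy (3.5 → 5.1). Not NE.
(Moderate, Heavy): Fleet A can switch to Light (1.5 → 2.2). Not NE.
(Moderate, Max): Fleet A can switch to Light (0.3 → 3.3). Not NE.
(Heavy, Light): Fleet A can switch to Light (3.2 → 4.7). Not NE.
(Heavy, Moderate): Fleet B can switch to Light (2.9 → 5.8). Not NE.
(Heavy, Heavy): Fleet A can switch to Max (3.8 → 5.8). Not NE.
(Heavy, Max): Fleet A can switch to Light (0.4 → 3.3). Not NE.
(Max, Heavy): Fleet A gets 5.8, best alternative 3.8; Fleet B gets 4.9, best alternative 3.2. No profitable deviation — NE.
(The remaining 3 profiles each have a profitable deviation by the same check.)

The unique pure-strategy Nash equilibrium is (Max, Heavy).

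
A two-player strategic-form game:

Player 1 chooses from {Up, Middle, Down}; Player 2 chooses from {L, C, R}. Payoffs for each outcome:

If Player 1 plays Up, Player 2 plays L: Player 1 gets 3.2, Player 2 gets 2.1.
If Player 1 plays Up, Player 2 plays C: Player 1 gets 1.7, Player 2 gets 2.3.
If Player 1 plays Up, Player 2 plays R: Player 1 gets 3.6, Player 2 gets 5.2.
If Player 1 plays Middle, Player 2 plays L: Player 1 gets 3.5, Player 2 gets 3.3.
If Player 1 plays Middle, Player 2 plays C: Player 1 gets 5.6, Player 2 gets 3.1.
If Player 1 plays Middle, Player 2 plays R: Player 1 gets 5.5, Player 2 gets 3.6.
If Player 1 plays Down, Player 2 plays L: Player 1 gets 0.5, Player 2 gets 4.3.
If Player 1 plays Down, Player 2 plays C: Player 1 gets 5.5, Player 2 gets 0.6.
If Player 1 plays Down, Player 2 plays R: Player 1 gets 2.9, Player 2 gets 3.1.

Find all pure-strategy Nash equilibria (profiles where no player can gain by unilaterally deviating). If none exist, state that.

(Up, L): Player 1 can switch to Middle (3.2 → 3.5). Not NE.
(Up, C): Player 1 can switch to Middle (1.7 → 5.6). Not NE.
(Up, R): Player 1 can switch to Middle (3.6 → 5.5). Not NE.
(Middle, L): Player 2 can switch to R (3.3 → 3.6). Not NE.
(Middle, C): Player 2 can switch to L (3.1 → 3.3). Not NE.
(Middle, R): Player 1 gets 5.5, best alternative 3.6; Player 2 gets 3.6, best alternative 3.3. No profitable deviation — NE.
(Down, L): Player 1 can switch to Up (0.5 → 3.2). Not NE.
(Down, C): Player 1 can switch to Middle (5.5 → 5.6). Not NE.
(Down, R): Player 1 can switch to Up (2.9 → 3.6). Not NE.

Pure NE: (Middle, R)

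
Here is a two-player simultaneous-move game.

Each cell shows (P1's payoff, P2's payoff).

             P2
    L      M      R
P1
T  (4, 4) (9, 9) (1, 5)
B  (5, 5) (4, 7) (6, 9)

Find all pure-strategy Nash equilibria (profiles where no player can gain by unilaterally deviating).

Pure-strategy Nash equilibria: (T, M); (B, R)

(T, L): P1 can switch to B (4 → 5). Not NE.
(T, M): P1 gets 9, best alternative 4; P2 gets 9, best alternative 5. No profitable deviation — NE.
(T, R): P1 can switch to B (1 → 6). Not NE.
(B, L): P2 can switch to M (5 → 7). Not NE.
(B, M): P1 can switch to T (4 → 9). Not NE.
(B, R): P1 gets 6, best alternative 1; P2 gets 9, best alternative 7. No profitable deviation — NE.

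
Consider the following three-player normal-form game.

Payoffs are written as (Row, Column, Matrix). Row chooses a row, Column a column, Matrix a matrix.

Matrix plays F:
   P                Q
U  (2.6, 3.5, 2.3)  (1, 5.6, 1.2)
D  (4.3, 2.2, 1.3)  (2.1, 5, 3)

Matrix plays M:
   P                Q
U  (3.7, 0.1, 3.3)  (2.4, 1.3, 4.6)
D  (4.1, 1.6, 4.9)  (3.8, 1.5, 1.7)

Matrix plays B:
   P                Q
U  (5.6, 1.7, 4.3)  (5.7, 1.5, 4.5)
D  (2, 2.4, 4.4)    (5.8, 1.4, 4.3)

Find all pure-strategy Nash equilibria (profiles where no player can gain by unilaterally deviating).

Row against (P, F): payoffs 2.6, 4.3 → best response D.
Row against (P, M): payoffs 3.7, 4.1 → best response D.
Row against (P, B): payoffs 5.6, 2 → best response U.
Row against (Q, F): payoffs 1, 2.1 → best response D.
Row against (Q, M): payoffs 2.4, 3.8 → best response D.
Row against (Q, B): payoffs 5.7, 5.8 → best response D.
Column against (U, F): payoffs 3.5, 5.6 → best response Q.
Column against (U, M): payoffs 0.1, 1.3 → best response Q.
Column against (U, B): payoffs 1.7, 1.5 → best response P.
Column against (D, F): payoffs 2.2, 5 → best response Q.
Column against (D, M): payoffs 1.6, 1.5 → best response P.
Column against (D, B): payoffs 2.4, 1.4 → best response P.
Matrix against (U, P): payoffs 2.3, 3.3, 4.3 → best response B.
Matrix against (U, Q): payoffs 1.2, 4.6, 4.5 → best response M.
Matrix against (D, P): payoffs 1.3, 4.9, 4.4 → best response M.
Matrix against (D, Q): payoffs 3, 1.7, 4.3 → best response B.
Mutual best responses: (U, P, B); (D, P, M).

The pure Nash equilibria are (U, P, B) and (D, P, M).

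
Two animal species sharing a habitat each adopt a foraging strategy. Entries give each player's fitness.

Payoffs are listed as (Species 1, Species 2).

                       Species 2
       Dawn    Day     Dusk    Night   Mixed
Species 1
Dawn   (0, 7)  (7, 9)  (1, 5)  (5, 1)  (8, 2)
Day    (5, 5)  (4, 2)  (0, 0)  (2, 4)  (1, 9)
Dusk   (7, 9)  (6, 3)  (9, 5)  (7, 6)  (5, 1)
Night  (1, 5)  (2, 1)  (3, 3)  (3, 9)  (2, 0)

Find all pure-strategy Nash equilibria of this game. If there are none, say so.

Mark each player's best response to every combination of opponents' strategies; a profile where every player is best-responding is a pure Nash equilibrium.
Species 1 against Dawn: payoffs 0, 5, 7, 1 → best response Dusk.
Species 1 against Day: payoffs 7, 4, 6, 2 → best response Dawn.
Species 1 against Dusk: payoffs 1, 0, 9, 3 → best response Dusk.
Species 1 against Night: payoffs 5, 2, 7, 3 → best response Dusk.
Species 1 against Mixed: payoffs 8, 1, 5, 2 → best response Dawn.
Species 2 against Dawn: payoffs 7, 9, 5, 1, 2 → best response Day.
Species 2 against Day: payoffs 5, 2, 0, 4, 9 → best response Mixed.
Species 2 against Dusk: payoffs 9, 3, 5, 6, 1 → best response Dawn.
Species 2 against Night: payoffs 5, 1, 3, 9, 0 → best response Night.
Mutual best responses: (Dawn, Day); (Dusk, Dawn).

Pure-strategy Nash equilibria: (Dawn, Day) and (Dusk, Dawn)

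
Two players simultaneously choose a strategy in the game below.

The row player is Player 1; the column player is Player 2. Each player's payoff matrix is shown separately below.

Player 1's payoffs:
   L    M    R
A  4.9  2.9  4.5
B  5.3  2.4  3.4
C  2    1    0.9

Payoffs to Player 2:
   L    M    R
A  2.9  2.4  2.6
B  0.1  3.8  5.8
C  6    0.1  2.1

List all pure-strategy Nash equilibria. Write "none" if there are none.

none

Player 1 against L: payoffs 4.9, 5.3, 2 → best response B.
Player 1 against M: payoffs 2.9, 2.4, 1 → best response A.
Player 1 against R: payoffs 4.5, 3.4, 0.9 → best response A.
Player 2 against A: payoffs 2.9, 2.4, 2.6 → best response L.
Player 2 against B: payoffs 0.1, 3.8, 5.8 → best response R.
Player 2 against C: payoffs 6, 0.1, 2.1 → best response L.
No profile is a mutual best response for all players.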